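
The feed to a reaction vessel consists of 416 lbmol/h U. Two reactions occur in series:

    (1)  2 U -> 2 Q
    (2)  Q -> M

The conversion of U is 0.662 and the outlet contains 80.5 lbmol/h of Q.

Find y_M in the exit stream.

Conversion of U: U consumed = 2ξ₁ = 0.662 × 416 → ξ₁ = 137.7 lbmol/h.
Q balance: n_Q = 0 + 2ξ₁ − 1ξ₂ = 80.5 → ξ₂ = (2·137.7 − 80.5)/1 = 194.9 lbmol/h.
Outlet amounts (n = n₀ + Σ ν·ξ):
  U: 416 − 2(137.7) = 140.6
  Q: 0 + 2(137.7) − 1(194.9) = 80.5
  M: 0 + 1(194.9) = 194.9
Total out = 416 lbmol/h; y_M = 194.9 / 416 = 0.4685.

0.468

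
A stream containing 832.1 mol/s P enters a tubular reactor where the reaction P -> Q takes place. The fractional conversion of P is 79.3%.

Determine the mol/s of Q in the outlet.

P reacted = 0.793 × 832.1 = 659.9 mol/s; ν_P = −1, so ξ = 659.9/1 = 659.9 mol/s.
Outlet amounts (n = n₀ + ν ξ):
  P: 832.1 − 1(659.9) = 172.2
  Q: 0 + 1(659.9) = 659.9

660 mol/s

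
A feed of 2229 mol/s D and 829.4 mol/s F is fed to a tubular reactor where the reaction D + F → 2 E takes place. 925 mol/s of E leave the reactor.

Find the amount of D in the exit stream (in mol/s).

1770 mol/s

For E: n = n₀ + 2ξ → 925 = 0 + 2ξ, giving ξ = 462.5 mol/s.
Outlet amounts (n = n₀ + ν ξ):
  D: 2229 − 1(462.5) = 1766
  F: 829.4 − 1(462.5) = 366.9
  E: 0 + 2(462.5) = 925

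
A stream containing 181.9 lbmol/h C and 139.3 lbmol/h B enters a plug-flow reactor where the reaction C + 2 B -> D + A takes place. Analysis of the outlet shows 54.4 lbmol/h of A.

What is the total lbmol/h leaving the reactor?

267 lbmol/h

For A: n = n₀ + 1ξ → 54.4 = 0 + 1ξ, giving ξ = 54.4 lbmol/h.
Outlet amounts (n = n₀ + ν ξ):
  C: 181.9 − 1(54.4) = 127.5
  B: 139.3 − 2(54.4) = 30.5
  D: 0 + 1(54.4) = 54.4
  A: 0 + 1(54.4) = 54.4
Total out = 127.5 + 30.5 + 54.4 + 54.4 = 266.8 lbmol/h.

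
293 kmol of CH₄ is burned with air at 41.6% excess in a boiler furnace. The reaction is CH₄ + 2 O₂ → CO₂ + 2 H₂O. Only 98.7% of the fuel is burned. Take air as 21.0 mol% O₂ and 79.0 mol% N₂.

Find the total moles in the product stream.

Stoichiometric O₂ = 2 × 293 = 586 kmol; O₂ fed = 586 × 1.416 = 829.8 kmol.
N₂ fed = 829.8 × 79/21 = 3122 kmol.
Fuel reacted = 0.987 × 293 → ξ = 289.2 kmol.
Outlet (n = n₀ + ν ξ):
  CH₄: 293 − 1(289.2) = 3.809
  O₂: 829.8 − 2(289.2) = 251.4
  N₂: 3122 (inert)
  CO₂: 0 + 1(289.2) = 289.2
  H₂O: 0 + 2(289.2) = 578.4
Total out = 3.809 + 251.4 + 3122 + 289.2 + 578.4 = 4244 kmol.

4240 kmol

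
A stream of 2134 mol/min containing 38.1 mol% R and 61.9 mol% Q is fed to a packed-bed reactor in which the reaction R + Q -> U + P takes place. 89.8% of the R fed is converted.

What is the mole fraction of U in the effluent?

R reacted = 0.898 × 813.1 = 730.1 mol/min; ν_R = −1, so ξ = 730.1/1 = 730.1 mol/min.
Outlet amounts (n = n₀ + ν ξ):
  R: 813.1 − 1(730.1) = 82.93
  Q: 1321 − 1(730.1) = 590.8
  U: 0 + 1(730.1) = 730.1
  P: 0 + 1(730.1) = 730.1
Total out = 2134 mol/min; y_U = 730.1 / 2134 = 0.3421.

0.342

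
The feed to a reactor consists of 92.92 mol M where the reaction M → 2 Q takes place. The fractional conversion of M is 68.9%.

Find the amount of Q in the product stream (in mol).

128 mol

M reacted = 0.689 × 92.92 = 64.02 mol; ν_M = −1, so ξ = 64.02/1 = 64.02 mol.
Outlet amounts (n = n₀ + ν ξ):
  M: 92.92 − 1(64.02) = 28.9
  Q: 0 + 2(64.02) = 128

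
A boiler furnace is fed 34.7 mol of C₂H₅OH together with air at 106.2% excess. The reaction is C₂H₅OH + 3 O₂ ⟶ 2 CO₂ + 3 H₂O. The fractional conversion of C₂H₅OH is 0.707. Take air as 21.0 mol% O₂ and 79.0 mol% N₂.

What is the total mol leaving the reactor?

1080 mol

Stoichiometric O₂ = 3 × 34.7 = 104.1 mol; O₂ fed = 104.1 × 2.062 = 214.7 mol.
N₂ fed = 214.7 × 79/21 = 807.5 mol.
Fuel reacted = 0.707 × 34.7 → ξ = 24.53 mol.
Outlet (n = n₀ + ν ξ):
  C₂H₅OH: 34.7 − 1(24.53) = 10.17
  O₂: 214.7 − 3(24.53) = 141.1
  N₂: 807.5 (inert)
  CO₂: 0 + 2(24.53) = 49.07
  H₂O: 0 + 3(24.53) = 73.6
Total out = 10.17 + 141.1 + 807.5 + 49.07 + 73.6 = 1081 mol.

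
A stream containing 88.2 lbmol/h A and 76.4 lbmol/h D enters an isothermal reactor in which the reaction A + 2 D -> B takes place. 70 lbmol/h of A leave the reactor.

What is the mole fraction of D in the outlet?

For A: n = n₀ − 1ξ → 70 = 88.2 − 1ξ, giving ξ = 18.2 lbmol/h.
Outlet amounts (n = n₀ + ν ξ):
  A: 88.2 − 1(18.2) = 70
  D: 76.4 − 2(18.2) = 40
  B: 0 + 1(18.2) = 18.2
Total out = 128.2 lbmol/h; y_D = 40 / 128.2 = 0.312.

0.312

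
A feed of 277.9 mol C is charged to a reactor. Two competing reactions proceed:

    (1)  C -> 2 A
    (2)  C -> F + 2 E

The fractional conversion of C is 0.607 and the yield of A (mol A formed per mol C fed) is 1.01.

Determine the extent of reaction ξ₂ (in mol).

Yield of A: 2ξ₁ / 277.9 = 1.01 → ξ₁ = 140.3 mol.
Conversion of C: 1ξ₁ + 1ξ₂ = 0.607 × 277.9 = 168.7 → ξ₂ = 28.35 mol.
Outlet amounts (n = n₀ + Σ ν·ξ):
  C: 277.9 − 1(140.3) − 1(28.35) = 109.2
  A: 0 + 2(140.3) = 280.7
  F: 0 + 1(28.35) = 28.35
  E: 0 + 2(28.35) = 56.69

ξ₂ = 28.3 mol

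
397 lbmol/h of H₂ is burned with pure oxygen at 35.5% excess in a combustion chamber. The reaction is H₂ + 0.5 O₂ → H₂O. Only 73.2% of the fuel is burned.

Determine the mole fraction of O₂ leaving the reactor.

Stoichiometric O₂ = 0.5 × 397 = 198.5 lbmol/h; O₂ fed = 198.5 × 1.355 = 269 lbmol/h.
Fuel reacted = 0.732 × 397 → ξ = 290.6 lbmol/h.
Outlet (n = n₀ + ν ξ):
  H₂: 397 − 1(290.6) = 106.4
  O₂: 269 − 0.5(290.6) = 123.7
  H₂O: 0 + 1(290.6) = 290.6
Total out = 520.7 lbmol/h; y_O₂ = 123.7 / 520.7 = 0.2375.

0.238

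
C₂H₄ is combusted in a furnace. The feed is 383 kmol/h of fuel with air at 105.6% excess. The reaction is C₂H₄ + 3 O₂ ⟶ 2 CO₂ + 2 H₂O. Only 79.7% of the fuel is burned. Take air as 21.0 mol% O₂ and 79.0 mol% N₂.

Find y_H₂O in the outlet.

0.0525

Stoichiometric O₂ = 3 × 383 = 1149 kmol/h; O₂ fed = 1149 × 2.056 = 2362 kmol/h.
N₂ fed = 2362 × 79/21 = 8887 kmol/h.
Fuel reacted = 0.797 × 383 → ξ = 305.3 kmol/h.
Outlet (n = n₀ + ν ξ):
  C₂H₄: 383 − 1(305.3) = 77.75
  O₂: 2362 − 3(305.3) = 1447
  N₂: 8887 (inert)
  CO₂: 0 + 2(305.3) = 610.5
  H₂O: 0 + 2(305.3) = 610.5
Total out = 11630 kmol/h; y_H₂O = 610.5 / 11630 = 0.05248.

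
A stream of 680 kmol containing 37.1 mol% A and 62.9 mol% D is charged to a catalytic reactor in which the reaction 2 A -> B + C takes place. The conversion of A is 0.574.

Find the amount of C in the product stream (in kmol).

72.4 kmol

A reacted = 0.574 × 252.3 = 144.8 kmol; ν_A = −2, so ξ = 144.8/2 = 72.4 kmol.
Outlet amounts (n = n₀ + ν ξ):
  A: 252.3 − 2(72.4) = 107.5
  B: 0 + 1(72.4) = 72.4
  C: 0 + 1(72.4) = 72.4
  D: 427.7 (inert)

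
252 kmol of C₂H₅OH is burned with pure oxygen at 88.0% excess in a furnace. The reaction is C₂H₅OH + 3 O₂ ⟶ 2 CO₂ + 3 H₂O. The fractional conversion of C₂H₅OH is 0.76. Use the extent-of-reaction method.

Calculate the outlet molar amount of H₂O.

575 kmol

Stoichiometric O₂ = 3 × 252 = 756 kmol; O₂ fed = 756 × 1.880 = 1421 kmol.
Fuel reacted = 0.76 × 252 → ξ = 191.5 kmol.
Outlet (n = n₀ + ν ξ):
  C₂H₅OH: 252 − 1(191.5) = 60.48
  O₂: 1421 − 3(191.5) = 846.7
  CO₂: 0 + 2(191.5) = 383
  H₂O: 0 + 3(191.5) = 574.6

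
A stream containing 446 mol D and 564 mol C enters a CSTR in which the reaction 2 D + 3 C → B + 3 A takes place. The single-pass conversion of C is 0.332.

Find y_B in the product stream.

C reacted = 0.332 × 564 = 187.2 mol; ν_C = −3, so ξ = 187.2/3 = 62.42 mol.
Outlet amounts (n = n₀ + ν ξ):
  D: 446 − 2(62.42) = 321.2
  C: 564 − 3(62.42) = 376.8
  B: 0 + 1(62.42) = 62.42
  A: 0 + 3(62.42) = 187.2
Total out = 947.6 mol; y_B = 62.42 / 947.6 = 0.06587.

0.0659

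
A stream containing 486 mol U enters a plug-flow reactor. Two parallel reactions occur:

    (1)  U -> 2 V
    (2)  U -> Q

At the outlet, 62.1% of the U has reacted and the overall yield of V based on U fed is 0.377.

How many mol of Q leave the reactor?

210 mol

Yield of V: 2ξ₁ / 486 = 0.377 → ξ₁ = 91.61 mol.
Conversion of U: 1ξ₁ + 1ξ₂ = 0.621 × 486 = 301.8 → ξ₂ = 210.2 mol.
Outlet amounts (n = n₀ + Σ ν·ξ):
  U: 486 − 1(91.61) − 1(210.2) = 184.2
  V: 0 + 2(91.61) = 183.2
  Q: 0 + 1(210.2) = 210.2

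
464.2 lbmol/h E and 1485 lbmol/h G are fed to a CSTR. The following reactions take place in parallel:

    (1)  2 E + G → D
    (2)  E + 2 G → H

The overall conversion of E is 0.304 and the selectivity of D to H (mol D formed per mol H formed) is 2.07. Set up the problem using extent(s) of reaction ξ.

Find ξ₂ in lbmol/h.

Conversion of E: E consumed = 0.304 × 464.2 = 141.1 lbmol/h = 2ξ₁ + 1ξ₂.
Selectivity: 1ξ₁ / (1ξ₂) = 2.07 → ξ₁ = 2.07 ξ₂.
Substitute: (2·2.07 + 1) ξ₂ = 141.1 → ξ₂ = 27.45 lbmol/h, ξ₁ = 56.83 lbmol/h.
Outlet amounts (n = n₀ + Σ ν·ξ):
  E: 464.2 − 2(56.83) − 1(27.45) = 323.1
  G: 1485 − 1(56.83) − 2(27.45) = 1373
  D: 0 + 1(56.83) = 56.83
  H: 0 + 1(27.45) = 27.45

ξ₂ = 27.5 lbmol/h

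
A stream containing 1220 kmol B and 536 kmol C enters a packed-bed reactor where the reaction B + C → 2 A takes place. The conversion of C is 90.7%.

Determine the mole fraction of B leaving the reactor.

C reacted = 0.907 × 536 = 486.2 kmol; ν_C = −1, so ξ = 486.2/1 = 486.2 kmol.
Outlet amounts (n = n₀ + ν ξ):
  B: 1220 − 1(486.2) = 733.8
  C: 536 − 1(486.2) = 49.85
  A: 0 + 2(486.2) = 972.3
Total out = 1756 kmol; y_B = 733.8 / 1756 = 0.4179.

0.418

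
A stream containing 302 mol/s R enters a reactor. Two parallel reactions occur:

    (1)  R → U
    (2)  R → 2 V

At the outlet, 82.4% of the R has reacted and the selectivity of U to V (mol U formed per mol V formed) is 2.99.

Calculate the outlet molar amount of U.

Conversion of R: R consumed = 0.824 × 302 = 248.8 mol/s = 1ξ₁ + 1ξ₂.
Selectivity: 1ξ₁ / (2ξ₂) = 2.99 → ξ₁ = 5.98 ξ₂.
Substitute: (1·5.98 + 1) ξ₂ = 248.8 → ξ₂ = 35.65 mol/s, ξ₁ = 213.2 mol/s.
Outlet amounts (n = n₀ + Σ ν·ξ):
  R: 302 − 1(213.2) − 1(35.65) = 53.15
  U: 0 + 1(213.2) = 213.2
  V: 0 + 2(35.65) = 71.3

213 mol/s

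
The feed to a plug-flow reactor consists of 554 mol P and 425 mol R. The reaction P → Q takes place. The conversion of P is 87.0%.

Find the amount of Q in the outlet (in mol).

P reacted = 0.87 × 554 = 482 mol; ν_P = −1, so ξ = 482/1 = 482 mol.
Outlet amounts (n = n₀ + ν ξ):
  P: 554 − 1(482) = 72.02
  Q: 0 + 1(482) = 482
  R: 425 (inert)

482 mol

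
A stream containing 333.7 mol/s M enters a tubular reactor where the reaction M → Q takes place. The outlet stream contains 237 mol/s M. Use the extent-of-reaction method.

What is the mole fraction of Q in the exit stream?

0.29

For M: n = n₀ − 1ξ → 237 = 333.7 − 1ξ, giving ξ = 96.7 mol/s.
Outlet amounts (n = n₀ + ν ξ):
  M: 333.7 − 1(96.7) = 237
  Q: 0 + 1(96.7) = 96.7
Total out = 333.7 mol/s; y_Q = 96.7 / 333.7 = 0.2898.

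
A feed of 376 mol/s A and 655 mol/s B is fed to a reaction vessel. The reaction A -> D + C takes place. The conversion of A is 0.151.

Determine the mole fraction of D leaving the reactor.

A reacted = 0.151 × 376 = 56.78 mol/s; ν_A = −1, so ξ = 56.78/1 = 56.78 mol/s.
Outlet amounts (n = n₀ + ν ξ):
  A: 376 − 1(56.78) = 319.2
  D: 0 + 1(56.78) = 56.78
  C: 0 + 1(56.78) = 56.78
  B: 655 (inert)
Total out = 1088 mol/s; y_D = 56.78 / 1088 = 0.05219.

0.0522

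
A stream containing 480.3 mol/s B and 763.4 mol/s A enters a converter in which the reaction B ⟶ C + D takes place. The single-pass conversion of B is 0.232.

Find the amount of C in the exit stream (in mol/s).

111 mol/s

B reacted = 0.232 × 480.3 = 111.4 mol/s; ν_B = −1, so ξ = 111.4/1 = 111.4 mol/s.
Outlet amounts (n = n₀ + ν ξ):
  B: 480.3 − 1(111.4) = 368.9
  C: 0 + 1(111.4) = 111.4
  D: 0 + 1(111.4) = 111.4
  A: 763.4 (inert)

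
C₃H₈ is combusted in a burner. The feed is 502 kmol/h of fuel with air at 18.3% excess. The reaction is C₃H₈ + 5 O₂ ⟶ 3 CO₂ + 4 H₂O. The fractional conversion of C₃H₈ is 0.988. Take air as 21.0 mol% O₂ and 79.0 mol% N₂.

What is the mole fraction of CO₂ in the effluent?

0.0983

Stoichiometric O₂ = 5 × 502 = 2510 kmol/h; O₂ fed = 2510 × 1.183 = 2969 kmol/h.
N₂ fed = 2969 × 79/21 = 11170 kmol/h.
Fuel reacted = 0.988 × 502 → ξ = 496 kmol/h.
Outlet (n = n₀ + ν ξ):
  C₃H₈: 502 − 1(496) = 6.024
  O₂: 2969 − 5(496) = 489.4
  N₂: 11170 (inert)
  CO₂: 0 + 3(496) = 1488
  H₂O: 0 + 4(496) = 1984
Total out = 15140 kmol/h; y_CO₂ = 1488 / 15140 = 0.09829.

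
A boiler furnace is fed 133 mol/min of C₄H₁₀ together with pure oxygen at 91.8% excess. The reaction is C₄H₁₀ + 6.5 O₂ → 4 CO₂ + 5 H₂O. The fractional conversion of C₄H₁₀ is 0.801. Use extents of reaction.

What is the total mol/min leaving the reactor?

1950 mol/min

Stoichiometric O₂ = 6.5 × 133 = 864.5 mol/min; O₂ fed = 864.5 × 1.918 = 1658 mol/min.
Fuel reacted = 0.801 × 133 → ξ = 106.5 mol/min.
Outlet (n = n₀ + ν ξ):
  C₄H₁₀: 133 − 1(106.5) = 26.47
  O₂: 1658 − 6.5(106.5) = 965.6
  CO₂: 0 + 4(106.5) = 426.1
  H₂O: 0 + 5(106.5) = 532.7
Total out = 26.47 + 965.6 + 426.1 + 532.7 = 1951 mol/min.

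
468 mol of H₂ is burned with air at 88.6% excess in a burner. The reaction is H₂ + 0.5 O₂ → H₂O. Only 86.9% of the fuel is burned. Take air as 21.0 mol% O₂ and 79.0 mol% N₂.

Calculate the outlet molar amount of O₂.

238 mol

Stoichiometric O₂ = 0.5 × 468 = 234 mol; O₂ fed = 234 × 1.886 = 441.3 mol.
N₂ fed = 441.3 × 79/21 = 1660 mol.
Fuel reacted = 0.869 × 468 → ξ = 406.7 mol.
Outlet (n = n₀ + ν ξ):
  H₂: 468 − 1(406.7) = 61.31
  O₂: 441.3 − 0.5(406.7) = 238
  N₂: 1660 (inert)
  H₂O: 0 + 1(406.7) = 406.7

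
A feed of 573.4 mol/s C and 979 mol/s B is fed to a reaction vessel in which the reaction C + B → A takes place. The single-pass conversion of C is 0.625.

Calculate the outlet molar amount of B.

C reacted = 0.625 × 573.4 = 358.4 mol/s; ν_C = −1, so ξ = 358.4/1 = 358.4 mol/s.
Outlet amounts (n = n₀ + ν ξ):
  C: 573.4 − 1(358.4) = 215
  B: 979 − 1(358.4) = 620.6
  A: 0 + 1(358.4) = 358.4

621 mol/s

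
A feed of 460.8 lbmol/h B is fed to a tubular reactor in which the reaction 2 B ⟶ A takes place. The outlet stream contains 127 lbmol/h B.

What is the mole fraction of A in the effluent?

0.568

For B: n = n₀ − 2ξ → 127 = 460.8 − 2ξ, giving ξ = 166.9 lbmol/h.
Outlet amounts (n = n₀ + ν ξ):
  B: 460.8 − 2(166.9) = 127
  A: 0 + 1(166.9) = 166.9
Total out = 293.9 lbmol/h; y_A = 166.9 / 293.9 = 0.5679.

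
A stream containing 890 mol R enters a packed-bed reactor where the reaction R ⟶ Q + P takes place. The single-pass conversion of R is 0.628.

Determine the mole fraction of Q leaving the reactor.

R reacted = 0.628 × 890 = 558.9 mol; ν_R = −1, so ξ = 558.9/1 = 558.9 mol.
Outlet amounts (n = n₀ + ν ξ):
  R: 890 − 1(558.9) = 331.1
  Q: 0 + 1(558.9) = 558.9
  P: 0 + 1(558.9) = 558.9
Total out = 1449 mol; y_Q = 558.9 / 1449 = 0.3857.

0.386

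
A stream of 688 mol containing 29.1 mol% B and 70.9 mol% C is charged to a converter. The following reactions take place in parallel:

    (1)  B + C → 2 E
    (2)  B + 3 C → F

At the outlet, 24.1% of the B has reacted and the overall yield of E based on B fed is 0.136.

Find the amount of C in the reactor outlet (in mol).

Yield of E: 2ξ₁ / 200.2 = 0.136 → ξ₁ = 13.61 mol.
Conversion of B: 1ξ₁ + 1ξ₂ = 0.241 × 200.2 = 48.25 → ξ₂ = 34.64 mol.
Outlet amounts (n = n₀ + Σ ν·ξ):
  B: 200.2 − 1(13.61) − 1(34.64) = 152
  C: 487.8 − 1(13.61) − 3(34.64) = 370.3
  E: 0 + 2(13.61) = 27.23
  F: 0 + 1(34.64) = 34.64

370 mol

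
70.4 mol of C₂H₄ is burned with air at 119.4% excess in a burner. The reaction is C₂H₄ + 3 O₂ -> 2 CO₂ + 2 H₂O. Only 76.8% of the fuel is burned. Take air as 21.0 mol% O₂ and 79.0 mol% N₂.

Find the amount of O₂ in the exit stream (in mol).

301 mol

Stoichiometric O₂ = 3 × 70.4 = 211.2 mol; O₂ fed = 211.2 × 2.194 = 463.4 mol.
N₂ fed = 463.4 × 79/21 = 1743 mol.
Fuel reacted = 0.768 × 70.4 → ξ = 54.07 mol.
Outlet (n = n₀ + ν ξ):
  C₂H₄: 70.4 − 1(54.07) = 16.33
  O₂: 463.4 − 3(54.07) = 301.2
  N₂: 1743 (inert)
  CO₂: 0 + 2(54.07) = 108.1
  H₂O: 0 + 2(54.07) = 108.1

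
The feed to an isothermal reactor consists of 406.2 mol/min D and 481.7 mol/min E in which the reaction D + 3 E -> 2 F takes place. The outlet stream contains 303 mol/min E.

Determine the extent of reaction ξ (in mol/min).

ξ = 59.6 mol/min

For E: n = n₀ − 3ξ → 303 = 481.7 − 3ξ, giving ξ = 59.57 mol/min.
Outlet amounts (n = n₀ + ν ξ):
  D: 406.2 − 1(59.57) = 346.6
  E: 481.7 − 3(59.57) = 303
  F: 0 + 2(59.57) = 119.1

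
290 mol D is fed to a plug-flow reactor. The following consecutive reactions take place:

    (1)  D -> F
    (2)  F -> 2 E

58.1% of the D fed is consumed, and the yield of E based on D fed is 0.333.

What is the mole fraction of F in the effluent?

Conversion of D: D consumed = 1ξ₁ = 0.581 × 290 → ξ₁ = 168.5 mol.
Yield of E: 2ξ₂ / 290 = 0.333 → ξ₂ = 48.29 mol.
Outlet amounts (n = n₀ + Σ ν·ξ):
  D: 290 − 1(168.5) = 121.5
  F: 0 + 1(168.5) − 1(48.29) = 120.2
  E: 0 + 2(48.29) = 96.57
Total out = 338.3 mol; y_F = 120.2 / 338.3 = 0.3553.

0.355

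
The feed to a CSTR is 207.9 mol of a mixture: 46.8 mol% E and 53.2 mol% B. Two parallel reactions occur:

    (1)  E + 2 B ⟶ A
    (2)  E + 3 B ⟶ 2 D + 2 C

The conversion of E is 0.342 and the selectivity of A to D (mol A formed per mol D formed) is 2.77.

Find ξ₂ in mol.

Conversion of E: E consumed = 0.342 × 97.3 = 33.28 mol = 1ξ₁ + 1ξ₂.
Selectivity: 1ξ₁ / (2ξ₂) = 2.77 → ξ₁ = 5.54 ξ₂.
Substitute: (1·5.54 + 1) ξ₂ = 33.28 → ξ₂ = 5.088 mol, ξ₁ = 28.19 mol.
Outlet amounts (n = n₀ + Σ ν·ξ):
  E: 97.3 − 1(28.19) − 1(5.088) = 64.02
  B: 110.6 − 2(28.19) − 3(5.088) = 38.96
  A: 0 + 1(28.19) = 28.19
  D: 0 + 2(5.088) = 10.18
  C: 0 + 2(5.088) = 10.18

ξ₂ = 5.09 mol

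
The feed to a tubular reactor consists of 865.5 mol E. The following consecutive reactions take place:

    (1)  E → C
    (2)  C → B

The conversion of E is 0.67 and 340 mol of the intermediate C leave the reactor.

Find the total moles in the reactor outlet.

Conversion of E: E consumed = 1ξ₁ = 0.67 × 865.5 → ξ₁ = 579.9 mol.
C balance: n_C = 0 + 1ξ₁ − 1ξ₂ = 340 → ξ₂ = (1·579.9 − 340)/1 = 239.9 mol.
Outlet amounts (n = n₀ + Σ ν·ξ):
  E: 865.5 − 1(579.9) = 285.6
  C: 0 + 1(579.9) − 1(239.9) = 340
  B: 0 + 1(239.9) = 239.9
Total out = 285.6 + 340 + 239.9 = 865.5 mol.

866 mol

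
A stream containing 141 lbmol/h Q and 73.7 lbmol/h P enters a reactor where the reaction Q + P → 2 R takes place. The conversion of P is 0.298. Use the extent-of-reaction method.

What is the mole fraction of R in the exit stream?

P reacted = 0.298 × 73.7 = 21.96 lbmol/h; ν_P = −1, so ξ = 21.96/1 = 21.96 lbmol/h.
Outlet amounts (n = n₀ + ν ξ):
  Q: 141 − 1(21.96) = 119
  P: 73.7 − 1(21.96) = 51.74
  R: 0 + 2(21.96) = 43.93
Total out = 214.7 lbmol/h; y_R = 43.93 / 214.7 = 0.2046.

0.205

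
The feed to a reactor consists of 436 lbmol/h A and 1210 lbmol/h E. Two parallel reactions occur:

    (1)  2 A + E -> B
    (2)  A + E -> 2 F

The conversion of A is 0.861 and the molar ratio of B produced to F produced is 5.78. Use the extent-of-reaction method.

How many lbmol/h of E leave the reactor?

Conversion of A: A consumed = 0.861 × 436 = 375.4 lbmol/h = 2ξ₁ + 1ξ₂.
Selectivity: 1ξ₁ / (2ξ₂) = 5.78 → ξ₁ = 11.56 ξ₂.
Substitute: (2·11.56 + 1) ξ₂ = 375.4 → ξ₂ = 15.56 lbmol/h, ξ₁ = 179.9 lbmol/h.
Outlet amounts (n = n₀ + Σ ν·ξ):
  A: 436 − 2(179.9) − 1(15.56) = 60.6
  E: 1210 − 1(179.9) − 1(15.56) = 1015
  B: 0 + 1(179.9) = 179.9
  F: 0 + 2(15.56) = 31.13

1010 lbmol/h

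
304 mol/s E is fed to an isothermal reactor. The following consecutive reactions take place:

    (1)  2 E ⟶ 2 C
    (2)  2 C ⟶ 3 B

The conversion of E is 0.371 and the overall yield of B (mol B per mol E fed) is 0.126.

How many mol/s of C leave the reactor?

Conversion of E: E consumed = 2ξ₁ = 0.371 × 304 → ξ₁ = 56.39 mol/s.
Yield of B: 3ξ₂ / 304 = 0.126 → ξ₂ = 12.77 mol/s.
Outlet amounts (n = n₀ + Σ ν·ξ):
  E: 304 − 2(56.39) = 191.2
  C: 0 + 2(56.39) − 2(12.77) = 87.25
  B: 0 + 3(12.77) = 38.3

87.2 mol/s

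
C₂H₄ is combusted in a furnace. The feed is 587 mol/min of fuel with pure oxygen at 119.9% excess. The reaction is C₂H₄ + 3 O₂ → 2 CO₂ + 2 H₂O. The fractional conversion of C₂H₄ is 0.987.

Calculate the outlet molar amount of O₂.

2130 mol/min

Stoichiometric O₂ = 3 × 587 = 1761 mol/min; O₂ fed = 1761 × 2.199 = 3872 mol/min.
Fuel reacted = 0.987 × 587 → ξ = 579.4 mol/min.
Outlet (n = n₀ + ν ξ):
  C₂H₄: 587 − 1(579.4) = 7.631
  O₂: 3872 − 3(579.4) = 2134
  CO₂: 0 + 2(579.4) = 1159
  H₂O: 0 + 2(579.4) = 1159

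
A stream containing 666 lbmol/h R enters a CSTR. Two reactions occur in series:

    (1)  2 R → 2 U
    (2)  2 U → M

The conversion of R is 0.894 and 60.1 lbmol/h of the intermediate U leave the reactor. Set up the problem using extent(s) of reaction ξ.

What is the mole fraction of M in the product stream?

Conversion of R: R consumed = 2ξ₁ = 0.894 × 666 → ξ₁ = 297.7 lbmol/h.
U balance: n_U = 0 + 2ξ₁ − 2ξ₂ = 60.1 → ξ₂ = (2·297.7 − 60.1)/2 = 267.7 lbmol/h.
Outlet amounts (n = n₀ + Σ ν·ξ):
  R: 666 − 2(297.7) = 70.6
  U: 0 + 2(297.7) − 2(267.7) = 60.1
  M: 0 + 1(267.7) = 267.7
Total out = 398.3 lbmol/h; y_M = 267.7 / 398.3 = 0.6719.

0.672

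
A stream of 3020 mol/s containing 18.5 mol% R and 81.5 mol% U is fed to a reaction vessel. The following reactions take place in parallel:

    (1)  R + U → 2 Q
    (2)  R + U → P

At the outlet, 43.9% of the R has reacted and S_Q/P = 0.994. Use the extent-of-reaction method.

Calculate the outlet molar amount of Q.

163 mol/s

Conversion of R: R consumed = 0.439 × 558.7 = 245.3 mol/s = 1ξ₁ + 1ξ₂.
Selectivity: 2ξ₁ / (1ξ₂) = 0.994 → ξ₁ = 0.497 ξ₂.
Substitute: (1·0.497 + 1) ξ₂ = 245.3 → ξ₂ = 163.8 mol/s, ξ₁ = 81.43 mol/s.
Outlet amounts (n = n₀ + Σ ν·ξ):
  R: 558.7 − 1(81.43) − 1(163.8) = 313.4
  U: 2461 − 1(81.43) − 1(163.8) = 2216
  Q: 0 + 2(81.43) = 162.9
  P: 0 + 1(163.8) = 163.8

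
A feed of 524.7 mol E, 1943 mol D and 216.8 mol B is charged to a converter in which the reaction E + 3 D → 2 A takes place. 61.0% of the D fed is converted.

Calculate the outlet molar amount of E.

D reacted = 0.61 × 1943 = 1185 mol; ν_D = −3, so ξ = 1185/3 = 395.1 mol.
Outlet amounts (n = n₀ + ν ξ):
  E: 524.7 − 1(395.1) = 129.6
  D: 1943 − 3(395.1) = 757.8
  A: 0 + 2(395.1) = 790.2
  B: 216.8 (inert)

130 mol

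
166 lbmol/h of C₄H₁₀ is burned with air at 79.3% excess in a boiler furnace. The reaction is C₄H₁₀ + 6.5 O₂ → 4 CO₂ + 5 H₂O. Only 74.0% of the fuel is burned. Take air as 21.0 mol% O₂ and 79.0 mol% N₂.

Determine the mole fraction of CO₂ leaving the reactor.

Stoichiometric O₂ = 6.5 × 166 = 1079 lbmol/h; O₂ fed = 1079 × 1.793 = 1935 lbmol/h.
N₂ fed = 1935 × 79/21 = 7278 lbmol/h.
Fuel reacted = 0.74 × 166 → ξ = 122.8 lbmol/h.
Outlet (n = n₀ + ν ξ):
  C₄H₁₀: 166 − 1(122.8) = 43.16
  O₂: 1935 − 6.5(122.8) = 1136
  N₂: 7278 (inert)
  CO₂: 0 + 4(122.8) = 491.4
  H₂O: 0 + 5(122.8) = 614.2
Total out = 9563 lbmol/h; y_CO₂ = 491.4 / 9563 = 0.05138.

0.0514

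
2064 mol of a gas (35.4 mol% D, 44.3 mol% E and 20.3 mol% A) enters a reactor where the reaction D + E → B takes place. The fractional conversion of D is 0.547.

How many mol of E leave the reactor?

515 mol

D reacted = 0.547 × 730.7 = 399.7 mol; ν_D = −1, so ξ = 399.7/1 = 399.7 mol.
Outlet amounts (n = n₀ + ν ξ):
  D: 730.7 − 1(399.7) = 331
  E: 914.4 − 1(399.7) = 514.7
  B: 0 + 1(399.7) = 399.7
  A: 419 (inert)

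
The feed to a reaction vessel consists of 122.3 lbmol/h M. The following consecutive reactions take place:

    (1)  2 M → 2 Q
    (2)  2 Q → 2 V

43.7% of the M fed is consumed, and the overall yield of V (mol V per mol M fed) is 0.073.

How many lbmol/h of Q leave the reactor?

44.5 lbmol/h

Conversion of M: M consumed = 2ξ₁ = 0.437 × 122.3 → ξ₁ = 26.72 lbmol/h.
Yield of V: 2ξ₂ / 122.3 = 0.073 → ξ₂ = 4.464 lbmol/h.
Outlet amounts (n = n₀ + Σ ν·ξ):
  M: 122.3 − 2(26.72) = 68.85
  Q: 0 + 2(26.72) − 2(4.464) = 44.52
  V: 0 + 2(4.464) = 8.928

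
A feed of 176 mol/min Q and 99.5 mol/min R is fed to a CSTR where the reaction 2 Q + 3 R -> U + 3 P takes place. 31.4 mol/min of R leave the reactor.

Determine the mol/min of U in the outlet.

22.7 mol/min

For R: n = n₀ − 3ξ → 31.4 = 99.5 − 3ξ, giving ξ = 22.7 mol/min.
Outlet amounts (n = n₀ + ν ξ):
  Q: 176 − 2(22.7) = 130.6
  R: 99.5 − 3(22.7) = 31.4
  U: 0 + 1(22.7) = 22.7
  P: 0 + 3(22.7) = 68.1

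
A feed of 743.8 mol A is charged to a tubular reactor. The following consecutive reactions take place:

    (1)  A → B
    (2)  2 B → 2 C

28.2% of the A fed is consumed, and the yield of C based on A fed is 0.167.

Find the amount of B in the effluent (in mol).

Conversion of A: A consumed = 1ξ₁ = 0.282 × 743.8 → ξ₁ = 209.8 mol.
Yield of C: 2ξ₂ / 743.8 = 0.167 → ξ₂ = 62.11 mol.
Outlet amounts (n = n₀ + Σ ν·ξ):
  A: 743.8 − 1(209.8) = 534
  B: 0 + 1(209.8) − 2(62.11) = 85.54
  C: 0 + 2(62.11) = 124.2

85.5 mol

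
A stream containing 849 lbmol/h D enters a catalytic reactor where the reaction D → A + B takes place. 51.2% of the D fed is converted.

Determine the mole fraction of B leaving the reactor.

0.339

D reacted = 0.512 × 849 = 434.7 lbmol/h; ν_D = −1, so ξ = 434.7/1 = 434.7 lbmol/h.
Outlet amounts (n = n₀ + ν ξ):
  D: 849 − 1(434.7) = 414.3
  A: 0 + 1(434.7) = 434.7
  B: 0 + 1(434.7) = 434.7
Total out = 1284 lbmol/h; y_B = 434.7 / 1284 = 0.3386.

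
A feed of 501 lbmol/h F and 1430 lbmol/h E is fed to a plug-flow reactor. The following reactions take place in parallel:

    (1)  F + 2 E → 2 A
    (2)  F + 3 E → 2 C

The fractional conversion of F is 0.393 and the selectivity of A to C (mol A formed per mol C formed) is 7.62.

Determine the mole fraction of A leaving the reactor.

0.203

Conversion of F: F consumed = 0.393 × 501 = 196.9 lbmol/h = 1ξ₁ + 1ξ₂.
Selectivity: 2ξ₁ / (2ξ₂) = 7.62 → ξ₁ = 7.62 ξ₂.
Substitute: (1·7.62 + 1) ξ₂ = 196.9 → ξ₂ = 22.84 lbmol/h, ξ₁ = 174.1 lbmol/h.
Outlet amounts (n = n₀ + Σ ν·ξ):
  F: 501 − 1(174.1) − 1(22.84) = 304.1
  E: 1430 − 2(174.1) − 3(22.84) = 1013
  A: 0 + 2(174.1) = 348.1
  C: 0 + 2(22.84) = 45.68
Total out = 1711 lbmol/h; y_A = 348.1 / 1711 = 0.2034.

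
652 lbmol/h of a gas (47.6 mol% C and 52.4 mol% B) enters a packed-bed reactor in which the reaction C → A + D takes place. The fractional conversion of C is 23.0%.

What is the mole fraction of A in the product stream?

C reacted = 0.23 × 310.4 = 71.38 lbmol/h; ν_C = −1, so ξ = 71.38/1 = 71.38 lbmol/h.
Outlet amounts (n = n₀ + ν ξ):
  C: 310.4 − 1(71.38) = 239
  A: 0 + 1(71.38) = 71.38
  D: 0 + 1(71.38) = 71.38
  B: 341.6 (inert)
Total out = 723.4 lbmol/h; y_A = 71.38 / 723.4 = 0.09868.

0.0987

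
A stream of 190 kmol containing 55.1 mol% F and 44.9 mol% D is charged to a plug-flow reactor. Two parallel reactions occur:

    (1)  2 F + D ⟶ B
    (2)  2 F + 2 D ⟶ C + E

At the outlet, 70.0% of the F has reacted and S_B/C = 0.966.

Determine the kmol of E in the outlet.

18.6 kmol

Conversion of F: F consumed = 0.7 × 104.7 = 73.28 kmol = 2ξ₁ + 2ξ₂.
Selectivity: 1ξ₁ / (1ξ₂) = 0.966 → ξ₁ = 0.966 ξ₂.
Substitute: (2·0.966 + 2) ξ₂ = 73.28 → ξ₂ = 18.64 kmol, ξ₁ = 18 kmol.
Outlet amounts (n = n₀ + Σ ν·ξ):
  F: 104.7 − 2(18) − 2(18.64) = 31.41
  D: 85.31 − 1(18) − 2(18.64) = 30.03
  B: 0 + 1(18) = 18
  C: 0 + 1(18.64) = 18.64
  E: 0 + 1(18.64) = 18.64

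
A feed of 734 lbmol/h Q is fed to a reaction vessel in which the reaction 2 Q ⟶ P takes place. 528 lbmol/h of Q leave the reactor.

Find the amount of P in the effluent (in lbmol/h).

For Q: n = n₀ − 2ξ → 528 = 734 − 2ξ, giving ξ = 103 lbmol/h.
Outlet amounts (n = n₀ + ν ξ):
  Q: 734 − 2(103) = 528
  P: 0 + 1(103) = 103

103 lbmol/h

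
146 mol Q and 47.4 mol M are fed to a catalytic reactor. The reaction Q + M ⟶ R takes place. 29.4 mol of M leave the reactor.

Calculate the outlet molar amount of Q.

128 mol

For M: n = n₀ − 1ξ → 29.4 = 47.4 − 1ξ, giving ξ = 18 mol.
Outlet amounts (n = n₀ + ν ξ):
  Q: 146 − 1(18) = 128
  M: 47.4 − 1(18) = 29.4
  R: 0 + 1(18) = 18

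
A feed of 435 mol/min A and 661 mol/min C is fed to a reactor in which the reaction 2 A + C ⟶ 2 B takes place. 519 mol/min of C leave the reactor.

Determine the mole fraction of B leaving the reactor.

0.298

For C: n = n₀ − 1ξ → 519 = 661 − 1ξ, giving ξ = 142 mol/min.
Outlet amounts (n = n₀ + ν ξ):
  A: 435 − 2(142) = 151
  C: 661 − 1(142) = 519
  B: 0 + 2(142) = 284
Total out = 954 mol/min; y_B = 284 / 954 = 0.2977.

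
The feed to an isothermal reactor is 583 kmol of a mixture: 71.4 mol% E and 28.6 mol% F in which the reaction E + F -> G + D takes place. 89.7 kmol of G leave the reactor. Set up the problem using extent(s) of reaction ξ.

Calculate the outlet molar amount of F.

77 kmol

For G: n = n₀ + 1ξ → 89.7 = 0 + 1ξ, giving ξ = 89.7 kmol.
Outlet amounts (n = n₀ + ν ξ):
  E: 416.3 − 1(89.7) = 326.6
  F: 166.7 − 1(89.7) = 77.04
  G: 0 + 1(89.7) = 89.7
  D: 0 + 1(89.7) = 89.7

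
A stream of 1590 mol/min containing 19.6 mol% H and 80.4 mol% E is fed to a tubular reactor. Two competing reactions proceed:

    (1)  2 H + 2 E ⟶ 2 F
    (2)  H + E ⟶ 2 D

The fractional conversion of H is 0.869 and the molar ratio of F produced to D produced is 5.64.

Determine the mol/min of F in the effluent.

Conversion of H: H consumed = 0.869 × 311.6 = 270.8 mol/min = 2ξ₁ + 1ξ₂.
Selectivity: 2ξ₁ / (2ξ₂) = 5.64 → ξ₁ = 5.64 ξ₂.
Substitute: (2·5.64 + 1) ξ₂ = 270.8 → ξ₂ = 22.05 mol/min, ξ₁ = 124.4 mol/min.
Outlet amounts (n = n₀ + Σ ν·ξ):
  H: 311.6 − 2(124.4) − 1(22.05) = 40.82
  E: 1278 − 2(124.4) − 1(22.05) = 1008
  F: 0 + 2(124.4) = 248.8
  D: 0 + 2(22.05) = 44.11

249 mol/min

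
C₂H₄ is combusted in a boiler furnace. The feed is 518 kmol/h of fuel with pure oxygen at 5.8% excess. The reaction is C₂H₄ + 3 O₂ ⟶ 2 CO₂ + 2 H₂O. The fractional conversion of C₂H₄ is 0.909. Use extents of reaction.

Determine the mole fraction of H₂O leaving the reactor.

0.436

Stoichiometric O₂ = 3 × 518 = 1554 kmol/h; O₂ fed = 1554 × 1.058 = 1644 kmol/h.
Fuel reacted = 0.909 × 518 → ξ = 470.9 kmol/h.
Outlet (n = n₀ + ν ξ):
  C₂H₄: 518 − 1(470.9) = 47.14
  O₂: 1644 − 3(470.9) = 231.5
  CO₂: 0 + 2(470.9) = 941.7
  H₂O: 0 + 2(470.9) = 941.7
Total out = 2162 kmol/h; y_H₂O = 941.7 / 2162 = 0.4356.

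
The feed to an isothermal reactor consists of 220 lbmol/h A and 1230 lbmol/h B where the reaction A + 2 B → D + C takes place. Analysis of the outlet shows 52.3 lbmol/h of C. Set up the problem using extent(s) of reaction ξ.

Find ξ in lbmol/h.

For C: n = n₀ + 1ξ → 52.3 = 0 + 1ξ, giving ξ = 52.3 lbmol/h.
Outlet amounts (n = n₀ + ν ξ):
  A: 220 − 1(52.3) = 167.7
  B: 1230 − 2(52.3) = 1125
  D: 0 + 1(52.3) = 52.3
  C: 0 + 1(52.3) = 52.3

ξ = 52.3 lbmol/h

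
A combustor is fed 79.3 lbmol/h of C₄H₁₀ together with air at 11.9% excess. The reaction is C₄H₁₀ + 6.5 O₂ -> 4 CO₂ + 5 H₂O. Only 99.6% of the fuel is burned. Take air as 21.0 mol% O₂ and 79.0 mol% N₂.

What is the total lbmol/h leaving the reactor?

Stoichiometric O₂ = 6.5 × 79.3 = 515.4 lbmol/h; O₂ fed = 515.4 × 1.119 = 576.8 lbmol/h.
N₂ fed = 576.8 × 79/21 = 2170 lbmol/h.
Fuel reacted = 0.996 × 79.3 → ξ = 78.98 lbmol/h.
Outlet (n = n₀ + ν ξ):
  C₄H₁₀: 79.3 − 1(78.98) = 0.3172
  O₂: 576.8 − 6.5(78.98) = 63.4
  N₂: 2170 (inert)
  CO₂: 0 + 4(78.98) = 315.9
  H₂O: 0 + 5(78.98) = 394.9
Total out = 0.3172 + 63.4 + 2170 + 315.9 + 394.9 = 2944 lbmol/h.

2940 lbmol/h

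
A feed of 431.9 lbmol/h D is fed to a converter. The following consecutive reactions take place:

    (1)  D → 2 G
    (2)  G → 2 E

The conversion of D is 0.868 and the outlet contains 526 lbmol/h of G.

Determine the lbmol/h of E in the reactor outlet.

448 lbmol/h

Conversion of D: D consumed = 1ξ₁ = 0.868 × 431.9 → ξ₁ = 374.9 lbmol/h.
G balance: n_G = 0 + 2ξ₁ − 1ξ₂ = 526 → ξ₂ = (2·374.9 − 526)/1 = 223.8 lbmol/h.
Outlet amounts (n = n₀ + Σ ν·ξ):
  D: 431.9 − 1(374.9) = 57.01
  G: 0 + 2(374.9) − 1(223.8) = 526
  E: 0 + 2(223.8) = 447.6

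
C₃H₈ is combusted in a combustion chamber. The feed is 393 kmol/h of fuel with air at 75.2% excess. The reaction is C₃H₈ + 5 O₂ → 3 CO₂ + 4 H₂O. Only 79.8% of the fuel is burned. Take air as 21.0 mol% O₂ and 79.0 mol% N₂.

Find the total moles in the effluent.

Stoichiometric O₂ = 5 × 393 = 1965 kmol/h; O₂ fed = 1965 × 1.752 = 3443 kmol/h.
N₂ fed = 3443 × 79/21 = 12950 kmol/h.
Fuel reacted = 0.798 × 393 → ξ = 313.6 kmol/h.
Outlet (n = n₀ + ν ξ):
  C₃H₈: 393 − 1(313.6) = 79.39
  O₂: 3443 − 5(313.6) = 1875
  N₂: 12950 (inert)
  CO₂: 0 + 3(313.6) = 940.8
  H₂O: 0 + 4(313.6) = 1254
Total out = 79.39 + 1875 + 12950 + 940.8 + 1254 = 17100 kmol/h.

17100 kmol/h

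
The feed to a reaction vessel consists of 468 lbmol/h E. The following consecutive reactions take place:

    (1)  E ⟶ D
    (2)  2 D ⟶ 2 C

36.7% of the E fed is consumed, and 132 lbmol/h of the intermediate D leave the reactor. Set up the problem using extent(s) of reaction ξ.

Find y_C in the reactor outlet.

Conversion of E: E consumed = 1ξ₁ = 0.367 × 468 → ξ₁ = 171.8 lbmol/h.
D balance: n_D = 0 + 1ξ₁ − 2ξ₂ = 132 → ξ₂ = (1·171.8 − 132)/2 = 19.88 lbmol/h.
Outlet amounts (n = n₀ + Σ ν·ξ):
  E: 468 − 1(171.8) = 296.2
  D: 0 + 1(171.8) − 2(19.88) = 132
  C: 0 + 2(19.88) = 39.76
Total out = 468 lbmol/h; y_C = 39.76 / 468 = 0.08495.

0.0849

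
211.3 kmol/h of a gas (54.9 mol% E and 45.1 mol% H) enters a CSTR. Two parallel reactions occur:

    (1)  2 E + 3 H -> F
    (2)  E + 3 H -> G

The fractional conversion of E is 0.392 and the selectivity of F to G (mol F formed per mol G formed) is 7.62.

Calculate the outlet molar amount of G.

Conversion of E: E consumed = 0.392 × 116 = 45.47 kmol/h = 2ξ₁ + 1ξ₂.
Selectivity: 1ξ₁ / (1ξ₂) = 7.62 → ξ₁ = 7.62 ξ₂.
Substitute: (2·7.62 + 1) ξ₂ = 45.47 → ξ₂ = 2.8 kmol/h, ξ₁ = 21.34 kmol/h.
Outlet amounts (n = n₀ + Σ ν·ξ):
  E: 116 − 2(21.34) − 1(2.8) = 70.53
  H: 95.3 − 3(21.34) − 3(2.8) = 22.89
  F: 0 + 1(21.34) = 21.34
  G: 0 + 1(2.8) = 2.8

2.8 kmol/h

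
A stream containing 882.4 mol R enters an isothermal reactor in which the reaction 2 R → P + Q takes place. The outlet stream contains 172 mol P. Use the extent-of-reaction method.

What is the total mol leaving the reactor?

882 mol

For P: n = n₀ + 1ξ → 172 = 0 + 1ξ, giving ξ = 172 mol.
Outlet amounts (n = n₀ + ν ξ):
  R: 882.4 − 2(172) = 538.4
  P: 0 + 1(172) = 172
  Q: 0 + 1(172) = 172
Total out = 538.4 + 172 + 172 = 882.4 mol.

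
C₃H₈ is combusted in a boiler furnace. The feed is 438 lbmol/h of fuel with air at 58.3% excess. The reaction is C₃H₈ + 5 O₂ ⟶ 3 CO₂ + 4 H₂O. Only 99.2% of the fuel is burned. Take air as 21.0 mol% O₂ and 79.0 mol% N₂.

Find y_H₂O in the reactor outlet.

Stoichiometric O₂ = 5 × 438 = 2190 lbmol/h; O₂ fed = 2190 × 1.583 = 3467 lbmol/h.
N₂ fed = 3467 × 79/21 = 13040 lbmol/h.
Fuel reacted = 0.992 × 438 → ξ = 434.5 lbmol/h.
Outlet (n = n₀ + ν ξ):
  C₃H₈: 438 − 1(434.5) = 3.504
  O₂: 3467 − 5(434.5) = 1294
  N₂: 13040 (inert)
  CO₂: 0 + 3(434.5) = 1303
  H₂O: 0 + 4(434.5) = 1738
Total out = 17380 lbmol/h; y_H₂O = 1738 / 17380 = 0.09999.

0.1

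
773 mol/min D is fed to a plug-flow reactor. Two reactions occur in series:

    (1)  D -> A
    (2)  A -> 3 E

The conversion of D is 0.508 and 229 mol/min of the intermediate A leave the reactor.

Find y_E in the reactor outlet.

0.446

Conversion of D: D consumed = 1ξ₁ = 0.508 × 773 → ξ₁ = 392.7 mol/min.
A balance: n_A = 0 + 1ξ₁ − 1ξ₂ = 229 → ξ₂ = (1·392.7 − 229)/1 = 163.7 mol/min.
Outlet amounts (n = n₀ + Σ ν·ξ):
  D: 773 − 1(392.7) = 380.3
  A: 0 + 1(392.7) − 1(163.7) = 229
  E: 0 + 3(163.7) = 491.1
Total out = 1100 mol/min; y_E = 491.1 / 1100 = 0.4463.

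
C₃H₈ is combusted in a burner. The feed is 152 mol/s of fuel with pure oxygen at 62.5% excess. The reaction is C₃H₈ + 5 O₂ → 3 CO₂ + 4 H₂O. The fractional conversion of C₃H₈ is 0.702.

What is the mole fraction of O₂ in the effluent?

Stoichiometric O₂ = 5 × 152 = 760 mol/s; O₂ fed = 760 × 1.625 = 1235 mol/s.
Fuel reacted = 0.702 × 152 → ξ = 106.7 mol/s.
Outlet (n = n₀ + ν ξ):
  C₃H₈: 152 − 1(106.7) = 45.3
  O₂: 1235 − 5(106.7) = 701.5
  CO₂: 0 + 3(106.7) = 320.1
  H₂O: 0 + 4(106.7) = 426.8
Total out = 1494 mol/s; y_O₂ = 701.5 / 1494 = 0.4696.

0.47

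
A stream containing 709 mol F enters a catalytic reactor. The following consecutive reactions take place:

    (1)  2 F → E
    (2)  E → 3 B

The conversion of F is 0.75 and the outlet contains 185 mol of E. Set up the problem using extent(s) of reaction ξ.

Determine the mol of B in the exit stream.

Conversion of F: F consumed = 2ξ₁ = 0.75 × 709 → ξ₁ = 265.9 mol.
E balance: n_E = 0 + 1ξ₁ − 1ξ₂ = 185 → ξ₂ = (1·265.9 − 185)/1 = 80.88 mol.
Outlet amounts (n = n₀ + Σ ν·ξ):
  F: 709 − 2(265.9) = 177.2
  E: 0 + 1(265.9) − 1(80.88) = 185
  B: 0 + 3(80.88) = 242.6

243 mol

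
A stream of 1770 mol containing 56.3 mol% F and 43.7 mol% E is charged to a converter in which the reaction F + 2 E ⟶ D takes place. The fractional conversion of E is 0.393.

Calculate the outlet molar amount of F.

845 mol

E reacted = 0.393 × 773.5 = 304 mol; ν_E = −2, so ξ = 304/2 = 152 mol.
Outlet amounts (n = n₀ + ν ξ):
  F: 996.5 − 1(152) = 844.5
  E: 773.5 − 2(152) = 469.5
  D: 0 + 1(152) = 152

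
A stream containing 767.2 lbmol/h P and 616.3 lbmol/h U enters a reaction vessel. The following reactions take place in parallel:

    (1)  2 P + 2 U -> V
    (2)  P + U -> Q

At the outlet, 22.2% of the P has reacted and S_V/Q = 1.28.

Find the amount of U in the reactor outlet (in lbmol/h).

Conversion of P: P consumed = 0.222 × 767.2 = 170.3 lbmol/h = 2ξ₁ + 1ξ₂.
Selectivity: 1ξ₁ / (1ξ₂) = 1.28 → ξ₁ = 1.28 ξ₂.
Substitute: (2·1.28 + 1) ξ₂ = 170.3 → ξ₂ = 47.84 lbmol/h, ξ₁ = 61.24 lbmol/h.
Outlet amounts (n = n₀ + Σ ν·ξ):
  P: 767.2 − 2(61.24) − 1(47.84) = 596.9
  U: 616.3 − 2(61.24) − 1(47.84) = 446
  V: 0 + 1(61.24) = 61.24
  Q: 0 + 1(47.84) = 47.84

446 lbmol/h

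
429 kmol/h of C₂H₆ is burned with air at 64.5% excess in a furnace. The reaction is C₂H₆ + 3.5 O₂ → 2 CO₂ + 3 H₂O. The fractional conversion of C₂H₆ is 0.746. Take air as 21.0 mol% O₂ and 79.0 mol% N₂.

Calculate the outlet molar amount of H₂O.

Stoichiometric O₂ = 3.5 × 429 = 1502 kmol/h; O₂ fed = 1502 × 1.645 = 2470 kmol/h.
N₂ fed = 2470 × 79/21 = 9292 kmol/h.
Fuel reacted = 0.746 × 429 → ξ = 320 kmol/h.
Outlet (n = n₀ + ν ξ):
  C₂H₆: 429 − 1(320) = 109
  O₂: 2470 − 3.5(320) = 1350
  N₂: 9292 (inert)
  CO₂: 0 + 2(320) = 640.1
  H₂O: 0 + 3(320) = 960.1

960 kmol/h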